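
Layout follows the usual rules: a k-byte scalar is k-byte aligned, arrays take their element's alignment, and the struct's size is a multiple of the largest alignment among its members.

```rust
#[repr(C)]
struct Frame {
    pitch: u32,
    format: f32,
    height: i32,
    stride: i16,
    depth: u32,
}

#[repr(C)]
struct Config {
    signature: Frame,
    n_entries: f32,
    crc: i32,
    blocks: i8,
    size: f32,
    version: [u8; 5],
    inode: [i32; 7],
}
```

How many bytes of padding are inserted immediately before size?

3

Frame: @0: pitch [4B, align 4] → 4; @4: format [4B, align 4] → 8; @8: height [4B, align 4] → 12; @12: stride [2B, align 2] → 14; +2 pad (align 4); @16: depth [4B, align 4] → 20; size 20, align 4
@0: signature [20B, align 4] → 20
@20: n_entries [4B, align 4] → 24
@24: crc [4B, align 4] → 28
@28: blocks [1B, align 1] → 29
+3 pad (align 4)
@32: size [4B, align 4] → 36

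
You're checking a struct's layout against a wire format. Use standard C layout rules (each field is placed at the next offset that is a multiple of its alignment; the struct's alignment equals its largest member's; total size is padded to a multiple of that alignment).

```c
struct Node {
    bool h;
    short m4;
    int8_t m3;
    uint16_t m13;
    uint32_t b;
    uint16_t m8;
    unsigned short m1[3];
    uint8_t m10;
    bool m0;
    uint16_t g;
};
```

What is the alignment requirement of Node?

4

member alignments: h=1, m4=2, m3=1, m13=2, b=4, m8=2, m1=2, m10=1, m0=1, g=2
max = 4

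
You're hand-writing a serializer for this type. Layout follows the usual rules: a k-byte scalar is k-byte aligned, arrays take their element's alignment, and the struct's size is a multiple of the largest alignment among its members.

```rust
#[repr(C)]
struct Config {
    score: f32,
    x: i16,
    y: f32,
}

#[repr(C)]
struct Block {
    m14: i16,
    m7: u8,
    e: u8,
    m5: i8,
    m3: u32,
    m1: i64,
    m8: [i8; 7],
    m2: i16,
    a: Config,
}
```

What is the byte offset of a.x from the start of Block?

40

Config: 0..4  score  (4B, 4-aligned); 4..6  x  (2B, 2-aligned); 6..8  -- padding (2B); 8..12  y  (4B, 4-aligned); sizeof = 12, alignof = 4
0..2  m14  (2B, 2-aligned)
2..3  m7  (1B, 1-aligned)
3..4  e  (1B, 1-aligned)
4..5  m5  (1B, 1-aligned)
5..8  -- padding (3B)
8..12  m3  (4B, 4-aligned)
12..16  -- padding (4B)
16..24  m1  (8B, 8-aligned)
24..31  m8  (7B, 1-aligned)
31..32  -- padding (1B)
32..34  m2  (2B, 2-aligned)
34..36  -- padding (2B)
36..48  a  (12B, 4-aligned)
within Config: x at 4
36 + 4 = 40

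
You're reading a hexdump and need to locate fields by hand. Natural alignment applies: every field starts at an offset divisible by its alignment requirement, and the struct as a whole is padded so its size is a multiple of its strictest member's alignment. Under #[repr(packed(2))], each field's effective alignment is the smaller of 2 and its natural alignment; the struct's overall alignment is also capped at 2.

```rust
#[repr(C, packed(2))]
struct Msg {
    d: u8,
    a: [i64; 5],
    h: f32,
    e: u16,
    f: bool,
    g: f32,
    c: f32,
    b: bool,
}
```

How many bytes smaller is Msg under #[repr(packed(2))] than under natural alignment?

12

natural layout:
  0..1  d  (1B, 1-aligned)
  1..8  -- padding (7B)
  8..48  a  (40B, 8-aligned)
  48..52  h  (4B, 4-aligned)
  52..54  e  (2B, 2-aligned)
  54..55  f  (1B, 1-aligned)
  55..56  -- padding (1B)
  56..60  g  (4B, 4-aligned)
  60..64  c  (4B, 4-aligned)
  64..65  b  (1B, 1-aligned)
  65..72  -- tail padding (7B)
  sizeof = 72, alignof = 8
packed(2) layout:
  0..1  d  (1B, 1-aligned)
  1..2  -- padding (1B)
  2..42  a  (40B, 2-aligned)
  42..46  h  (4B, 2-aligned)
  46..48  e  (2B, 2-aligned)
  48..49  f  (1B, 1-aligned)
  49..50  -- padding (1B)
  50..54  g  (4B, 2-aligned)
  54..58  c  (4B, 2-aligned)
  58..59  b  (1B, 1-aligned)
  59..60  -- tail padding (1B)
  sizeof = 60, alignof = 2
72 − 60 = 12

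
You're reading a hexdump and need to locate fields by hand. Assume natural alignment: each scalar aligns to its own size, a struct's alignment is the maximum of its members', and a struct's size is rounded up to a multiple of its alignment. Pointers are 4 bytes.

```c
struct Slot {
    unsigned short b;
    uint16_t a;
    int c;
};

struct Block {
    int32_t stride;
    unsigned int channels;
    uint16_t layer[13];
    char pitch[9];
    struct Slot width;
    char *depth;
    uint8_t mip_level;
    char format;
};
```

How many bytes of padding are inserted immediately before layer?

Slot: 0..2  b  (2B, 2-aligned); 2..4  a  (2B, 2-aligned); 4..8  c  (4B, 4-aligned); sizeof = 8, alignof = 4
0..4  stride  (4B, 4-aligned)
4..8  channels  (4B, 4-aligned)
8..34  layer  (26B, 2-aligned)

0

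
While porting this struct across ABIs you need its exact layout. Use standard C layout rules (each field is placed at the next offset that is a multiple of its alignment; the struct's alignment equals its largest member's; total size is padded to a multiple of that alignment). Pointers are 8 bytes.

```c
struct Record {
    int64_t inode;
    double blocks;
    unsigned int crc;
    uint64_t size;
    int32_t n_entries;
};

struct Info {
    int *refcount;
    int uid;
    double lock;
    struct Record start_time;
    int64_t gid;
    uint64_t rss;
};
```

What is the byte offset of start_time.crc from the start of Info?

40

Record: @0: inode [8B, align 8] → 8; @8: blocks [8B, align 8] → 16; @16: crc [4B, align 4] → 20; +4 pad (align 8); @24: size [8B, align 8] → 32; @32: n_entries [4B, align 4] → 36; +4 tail pad (align 8); size 40, align 8
@0: refcount [8B, align 8] → 8
@8: uid [4B, align 4] → 12
+4 pad (align 8)
@16: lock [8B, align 8] → 24
@24: start_time [40B, align 8] → 64
within Record: crc at 16
24 + 16 = 40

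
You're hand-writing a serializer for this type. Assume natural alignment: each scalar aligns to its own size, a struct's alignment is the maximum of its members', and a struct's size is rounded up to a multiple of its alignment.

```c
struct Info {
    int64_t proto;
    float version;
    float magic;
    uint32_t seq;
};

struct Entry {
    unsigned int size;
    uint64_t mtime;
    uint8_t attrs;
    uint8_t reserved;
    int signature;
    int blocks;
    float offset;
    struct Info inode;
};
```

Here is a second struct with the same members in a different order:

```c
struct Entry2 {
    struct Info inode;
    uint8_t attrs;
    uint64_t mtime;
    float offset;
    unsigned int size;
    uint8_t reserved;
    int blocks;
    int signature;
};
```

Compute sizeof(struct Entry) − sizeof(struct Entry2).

Info: 0..8  proto  (8B, 8-aligned); 8..12  version  (4B, 4-aligned); 12..16  magic  (4B, 4-aligned); 16..20  seq  (4B, 4-aligned); 20..24  -- tail padding (4B); sizeof = 24, alignof = 8
0..4  size  (4B, 4-aligned)
4..8  -- padding (4B)
8..16  mtime  (8B, 8-aligned)
16..17  attrs  (1B, 1-aligned)
17..18  reserved  (1B, 1-aligned)
18..20  -- padding (2B)
20..24  signature  (4B, 4-aligned)
24..28  blocks  (4B, 4-aligned)
28..32  offset  (4B, 4-aligned)
32..56  inode  (24B, 8-aligned)
sizeof = 56, alignof = 8
— Entry2 —
0..24  inode  (24B, 8-aligned)
24..25  attrs  (1B, 1-aligned)
25..32  -- padding (7B)
32..40  mtime  (8B, 8-aligned)
40..44  offset  (4B, 4-aligned)
44..48  size  (4B, 4-aligned)
48..49  reserved  (1B, 1-aligned)
49..52  -- padding (3B)
52..56  blocks  (4B, 4-aligned)
56..60  signature  (4B, 4-aligned)
60..64  -- tail padding (4B)
sizeof = 64, alignof = 8
56 − 64 = -8

-8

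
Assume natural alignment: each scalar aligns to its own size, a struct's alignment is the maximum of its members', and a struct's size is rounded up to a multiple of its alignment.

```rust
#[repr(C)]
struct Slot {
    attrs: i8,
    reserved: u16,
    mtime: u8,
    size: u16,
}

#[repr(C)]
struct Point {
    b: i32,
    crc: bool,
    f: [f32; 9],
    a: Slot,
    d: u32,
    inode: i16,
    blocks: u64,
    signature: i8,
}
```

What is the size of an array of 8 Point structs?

Slot: attrs at 0 (size 1, align 1) → ends 1; pad 1 to align 2 for reserved; reserved at 2 (size 2, align 2) → ends 4; mtime at 4 (size 1, align 1) → ends 5; pad 1 to align 2 for size; size at 6 (size 2, align 2) → ends 8; total 8 bytes, alignment 2
b at 0 (size 4, align 4) → ends 4
crc at 4 (size 1, align 1) → ends 5
pad 3 to align 4 for f
f at 8 (size 36, align 4) → ends 44
a at 44 (size 8, align 2) → ends 52
d at 52 (size 4, align 4) → ends 56
inode at 56 (size 2, align 2) → ends 58
pad 6 to align 8 for blocks
blocks at 64 (size 8, align 8) → ends 72
signature at 72 (size 1, align 1) → ends 73
tail pad 7 to reach multiple of 8
total 80 bytes, alignment 8
array of 8: 8 × 80 = 640

640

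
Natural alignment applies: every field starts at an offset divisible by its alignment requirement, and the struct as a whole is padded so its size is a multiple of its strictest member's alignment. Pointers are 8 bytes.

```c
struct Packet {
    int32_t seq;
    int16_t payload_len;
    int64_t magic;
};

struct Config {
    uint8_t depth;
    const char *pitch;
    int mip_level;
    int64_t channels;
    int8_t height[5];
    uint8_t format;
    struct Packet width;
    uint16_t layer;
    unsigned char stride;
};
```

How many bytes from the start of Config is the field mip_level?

Packet: seq at 0 (size 4, align 4) → ends 4; payload_len at 4 (size 2, align 2) → ends 6; pad 2 to align 8 for magic; magic at 8 (size 8, align 8) → ends 16; total 16 bytes, alignment 8
depth at 0 (size 1, align 1) → ends 1
pad 7 to align 8 for pitch
pitch at 8 (size 8, align 8) → ends 16
mip_level at 16 (size 4, align 4) → ends 20

16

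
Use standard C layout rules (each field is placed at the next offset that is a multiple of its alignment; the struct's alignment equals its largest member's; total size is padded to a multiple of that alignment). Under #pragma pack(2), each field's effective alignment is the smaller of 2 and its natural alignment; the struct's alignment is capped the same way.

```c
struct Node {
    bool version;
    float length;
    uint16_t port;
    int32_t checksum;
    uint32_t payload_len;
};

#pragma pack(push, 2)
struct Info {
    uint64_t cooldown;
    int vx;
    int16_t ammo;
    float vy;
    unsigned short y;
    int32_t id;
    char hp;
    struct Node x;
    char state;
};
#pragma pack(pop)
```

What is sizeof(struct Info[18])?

Node: version at 0 (size 1, align 1) → ends 1; pad 3 to align 4 for length; length at 4 (size 4, align 4) → ends 8; port at 8 (size 2, align 2) → ends 10; pad 2 to align 4 for checksum; checksum at 12 (size 4, align 4) → ends 16; payload_len at 16 (size 4, align 4) → ends 20; total 20 bytes, alignment 4
cooldown at 0 (size 8, align 2) → ends 8
vx at 8 (size 4, align 2) → ends 12
ammo at 12 (size 2, align 2) → ends 14
vy at 14 (size 4, align 2) → ends 18
y at 18 (size 2, align 2) → ends 20
id at 20 (size 4, align 2) → ends 24
hp at 24 (size 1, align 1) → ends 25
pad 1 to align 2 for x
x at 26 (size 20, align 2) → ends 46
state at 46 (size 1, align 1) → ends 47
tail pad 1 to reach multiple of 2
total 48 bytes, alignment 2
array of 18: 18 × 48 = 864

864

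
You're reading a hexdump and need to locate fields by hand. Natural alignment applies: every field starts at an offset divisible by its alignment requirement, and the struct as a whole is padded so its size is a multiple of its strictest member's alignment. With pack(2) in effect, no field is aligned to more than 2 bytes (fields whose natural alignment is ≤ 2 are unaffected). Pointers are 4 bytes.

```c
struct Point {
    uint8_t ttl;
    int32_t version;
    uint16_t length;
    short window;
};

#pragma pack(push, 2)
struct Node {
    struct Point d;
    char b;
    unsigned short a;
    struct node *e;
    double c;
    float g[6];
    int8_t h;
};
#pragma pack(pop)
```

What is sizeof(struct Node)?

54 bytes

Point: 0..1  ttl  (1B, 1-aligned); 1..4  -- padding (3B); 4..8  version  (4B, 4-aligned); 8..10  length  (2B, 2-aligned); 10..12  window  (2B, 2-aligned); sizeof = 12, alignof = 4
0..12  d  (12B, 2-aligned)
12..13  b  (1B, 1-aligned)
13..14  -- padding (1B)
14..16  a  (2B, 2-aligned)
16..20  e  (4B, 2-aligned)
20..28  c  (8B, 2-aligned)
28..52  g  (24B, 2-aligned)
52..53  h  (1B, 1-aligned)
53..54  -- tail padding (1B)
sizeof = 54, alignof = 2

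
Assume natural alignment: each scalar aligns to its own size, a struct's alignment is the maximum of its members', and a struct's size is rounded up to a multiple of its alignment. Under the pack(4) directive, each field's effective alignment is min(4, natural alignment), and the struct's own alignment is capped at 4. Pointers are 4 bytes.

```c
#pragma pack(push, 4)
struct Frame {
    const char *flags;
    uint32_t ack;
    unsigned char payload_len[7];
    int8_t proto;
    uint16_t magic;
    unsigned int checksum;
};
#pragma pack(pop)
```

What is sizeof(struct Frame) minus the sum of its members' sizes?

2

flags at 0 (size 4, align 4) → ends 4
ack at 4 (size 4, align 4) → ends 8
payload_len at 8 (size 7, align 1) → ends 15
proto at 15 (size 1, align 1) → ends 16
magic at 16 (size 2, align 2) → ends 18
pad 2 to align 4 for checksum
checksum at 20 (size 4, align 4) → ends 24
total 24 bytes, alignment 4
data bytes 22, size 24 → padding 2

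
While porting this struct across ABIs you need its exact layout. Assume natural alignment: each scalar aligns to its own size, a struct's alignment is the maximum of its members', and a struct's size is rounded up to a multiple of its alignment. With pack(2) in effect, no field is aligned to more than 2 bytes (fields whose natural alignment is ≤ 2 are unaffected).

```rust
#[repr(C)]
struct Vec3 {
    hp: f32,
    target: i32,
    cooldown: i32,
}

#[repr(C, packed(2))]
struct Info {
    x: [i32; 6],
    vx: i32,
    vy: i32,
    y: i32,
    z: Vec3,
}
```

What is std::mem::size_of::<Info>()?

48

Vec3: @0: hp [4B, align 4] → 4; @4: target [4B, align 4] → 8; @8: cooldown [4B, align 4] → 12; size 12, align 4
@0: x [24B, align 2] → 24
@24: vx [4B, align 2] → 28
@28: vy [4B, align 2] → 32
@32: y [4B, align 2] → 36
@36: z [12B, align 2] → 48
size 48, align 2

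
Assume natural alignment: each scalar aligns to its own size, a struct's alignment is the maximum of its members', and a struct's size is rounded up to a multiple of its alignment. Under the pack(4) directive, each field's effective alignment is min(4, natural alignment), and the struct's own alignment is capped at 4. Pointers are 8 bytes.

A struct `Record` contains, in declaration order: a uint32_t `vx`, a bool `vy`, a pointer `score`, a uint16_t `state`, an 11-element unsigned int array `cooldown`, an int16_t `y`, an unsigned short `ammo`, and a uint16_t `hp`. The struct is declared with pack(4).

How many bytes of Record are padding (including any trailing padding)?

vx at 0 (size 4, align 4) → ends 4
vy at 4 (size 1, align 1) → ends 5
pad 3 to align 4 for score
score at 8 (size 8, align 4) → ends 16
state at 16 (size 2, align 2) → ends 18
pad 2 to align 4 for cooldown
cooldown at 20 (size 44, align 4) → ends 64
y at 64 (size 2, align 2) → ends 66
ammo at 66 (size 2, align 2) → ends 68
hp at 68 (size 2, align 2) → ends 70
tail pad 2 to reach multiple of 4
total 72 bytes, alignment 4
data bytes 65, size 72 → padding 7

7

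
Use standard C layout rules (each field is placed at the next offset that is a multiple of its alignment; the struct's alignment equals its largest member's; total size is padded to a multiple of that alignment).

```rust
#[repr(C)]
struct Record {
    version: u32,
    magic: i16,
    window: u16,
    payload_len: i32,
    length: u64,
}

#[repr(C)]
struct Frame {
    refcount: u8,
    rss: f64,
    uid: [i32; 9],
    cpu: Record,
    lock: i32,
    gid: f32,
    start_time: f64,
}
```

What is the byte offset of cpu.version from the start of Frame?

Record: 0..4  version  (4B, 4-aligned); 4..6  magic  (2B, 2-aligned); 6..8  window  (2B, 2-aligned); 8..12  payload_len  (4B, 4-aligned); 12..16  -- padding (4B); 16..24  length  (8B, 8-aligned); sizeof = 24, alignof = 8
0..1  refcount  (1B, 1-aligned)
1..8  -- padding (7B)
8..16  rss  (8B, 8-aligned)
16..52  uid  (36B, 4-aligned)
52..56  -- padding (4B)
56..80  cpu  (24B, 8-aligned)
within Record: version at 0
56 + 0 = 56

56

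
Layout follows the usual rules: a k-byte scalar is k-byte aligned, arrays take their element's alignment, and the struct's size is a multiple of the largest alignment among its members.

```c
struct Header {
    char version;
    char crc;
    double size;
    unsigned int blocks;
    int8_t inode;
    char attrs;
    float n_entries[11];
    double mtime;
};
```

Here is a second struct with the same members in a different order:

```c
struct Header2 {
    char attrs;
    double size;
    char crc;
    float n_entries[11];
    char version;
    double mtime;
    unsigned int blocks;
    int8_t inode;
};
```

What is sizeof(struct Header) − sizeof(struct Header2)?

-8

@0: version [1B, align 1] → 1
@1: crc [1B, align 1] → 2
+6 pad (align 8)
@8: size [8B, align 8] → 16
@16: blocks [4B, align 4] → 20
@20: inode [1B, align 1] → 21
@21: attrs [1B, align 1] → 22
+2 pad (align 4)
@24: n_entries [44B, align 4] → 68
+4 pad (align 8)
@72: mtime [8B, align 8] → 80
size 80, align 8
— Header2 —
@0: attrs [1B, align 1] → 1
+7 pad (align 8)
@8: size [8B, align 8] → 16
@16: crc [1B, align 1] → 17
+3 pad (align 4)
@20: n_entries [44B, align 4] → 64
@64: version [1B, align 1] → 65
+7 pad (align 8)
@72: mtime [8B, align 8] → 80
@80: blocks [4B, align 4] → 84
@84: inode [1B, align 1] → 85
+3 tail pad (align 8)
size 88, align 8
80 − 88 = -8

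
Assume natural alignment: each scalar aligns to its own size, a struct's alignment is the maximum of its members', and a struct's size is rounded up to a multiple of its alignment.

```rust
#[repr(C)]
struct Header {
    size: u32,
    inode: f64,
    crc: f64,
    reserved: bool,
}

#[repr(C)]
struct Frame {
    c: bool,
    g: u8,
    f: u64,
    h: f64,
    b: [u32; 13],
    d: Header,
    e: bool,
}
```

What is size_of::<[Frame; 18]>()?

Header: @0: size [4B, align 4] → 4; +4 pad (align 8); @8: inode [8B, align 8] → 16; @16: crc [8B, align 8] → 24; @24: reserved [1B, align 1] → 25; +7 tail pad (align 8); size 32, align 8
@0: c [1B, align 1] → 1
@1: g [1B, align 1] → 2
+6 pad (align 8)
@8: f [8B, align 8] → 16
@16: h [8B, align 8] → 24
@24: b [52B, align 4] → 76
+4 pad (align 8)
@80: d [32B, align 8] → 112
@112: e [1B, align 1] → 113
+7 tail pad (align 8)
size 120, align 8
array of 18: 18 × 120 = 2160

2160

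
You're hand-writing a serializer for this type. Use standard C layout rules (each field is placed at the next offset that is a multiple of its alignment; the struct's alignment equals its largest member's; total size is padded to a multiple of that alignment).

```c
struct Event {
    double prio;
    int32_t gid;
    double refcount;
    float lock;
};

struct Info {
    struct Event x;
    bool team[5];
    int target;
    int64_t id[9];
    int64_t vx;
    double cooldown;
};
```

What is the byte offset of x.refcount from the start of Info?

16

Event: prio at 0 (size 8, align 8) → ends 8; gid at 8 (size 4, align 4) → ends 12; pad 4 to align 8 for refcount; refcount at 16 (size 8, align 8) → ends 24; lock at 24 (size 4, align 4) → ends 28; tail pad 4 to reach multiple of 8; total 32 bytes, alignment 8
x at 0 (size 32, align 8) → ends 32
within Event: refcount at 16
0 + 16 = 16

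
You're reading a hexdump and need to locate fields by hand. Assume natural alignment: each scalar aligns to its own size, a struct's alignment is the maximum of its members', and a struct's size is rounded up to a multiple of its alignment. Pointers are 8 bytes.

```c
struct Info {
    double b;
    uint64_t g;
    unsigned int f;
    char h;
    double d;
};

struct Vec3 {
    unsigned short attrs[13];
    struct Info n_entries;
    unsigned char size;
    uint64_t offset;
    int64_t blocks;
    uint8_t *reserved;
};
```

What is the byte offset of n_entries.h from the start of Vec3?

52

Info: 0..8  b  (8B, 8-aligned); 8..16  g  (8B, 8-aligned); 16..20  f  (4B, 4-aligned); 20..21  h  (1B, 1-aligned); 21..24  -- padding (3B); 24..32  d  (8B, 8-aligned); sizeof = 32, alignof = 8
0..26  attrs  (26B, 2-aligned)
26..32  -- padding (6B)
32..64  n_entries  (32B, 8-aligned)
within Info: h at 20
32 + 20 = 52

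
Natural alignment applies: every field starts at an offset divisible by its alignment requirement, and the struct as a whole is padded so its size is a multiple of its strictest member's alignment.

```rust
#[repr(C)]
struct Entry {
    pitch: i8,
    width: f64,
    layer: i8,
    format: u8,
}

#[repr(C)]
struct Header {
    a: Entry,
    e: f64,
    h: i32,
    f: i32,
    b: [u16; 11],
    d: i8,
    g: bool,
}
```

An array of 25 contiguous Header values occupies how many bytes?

1600

Entry: @0: pitch [1B, align 1] → 1; +7 pad (align 8); @8: width [8B, align 8] → 16; @16: layer [1B, align 1] → 17; @17: format [1B, align 1] → 18; +6 tail pad (align 8); size 24, align 8
@0: a [24B, align 8] → 24
@24: e [8B, align 8] → 32
@32: h [4B, align 4] → 36
@36: f [4B, align 4] → 40
@40: b [22B, align 2] → 62
@62: d [1B, align 1] → 63
@63: g [1B, align 1] → 64
size 64, align 8
array of 25: 25 × 64 = 1600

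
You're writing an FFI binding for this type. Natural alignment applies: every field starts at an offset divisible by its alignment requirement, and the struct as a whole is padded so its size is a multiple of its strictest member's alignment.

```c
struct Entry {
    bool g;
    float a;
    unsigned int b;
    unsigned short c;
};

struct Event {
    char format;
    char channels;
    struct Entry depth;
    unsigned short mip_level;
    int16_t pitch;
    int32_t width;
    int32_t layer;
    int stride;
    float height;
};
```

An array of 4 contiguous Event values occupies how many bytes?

Entry: @0: g [1B, align 1] → 1; +3 pad (align 4); @4: a [4B, align 4] → 8; @8: b [4B, align 4] → 12; @12: c [2B, align 2] → 14; +2 tail pad (align 4); size 16, align 4
@0: format [1B, align 1] → 1
@1: channels [1B, align 1] → 2
+2 pad (align 4)
@4: depth [16B, align 4] → 20
@20: mip_level [2B, align 2] → 22
@22: pitch [2B, align 2] → 24
@24: width [4B, align 4] → 28
@28: layer [4B, align 4] → 32
@32: stride [4B, align 4] → 36
@36: height [4B, align 4] → 40
size 40, align 4
array of 4: 4 × 40 = 160

160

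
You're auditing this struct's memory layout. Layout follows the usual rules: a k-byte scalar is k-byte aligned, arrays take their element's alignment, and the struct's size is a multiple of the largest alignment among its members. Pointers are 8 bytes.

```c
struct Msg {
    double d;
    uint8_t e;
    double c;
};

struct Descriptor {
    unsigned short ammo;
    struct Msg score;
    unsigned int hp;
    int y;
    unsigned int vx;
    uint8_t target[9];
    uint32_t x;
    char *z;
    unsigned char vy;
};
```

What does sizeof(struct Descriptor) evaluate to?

80

Msg: 0..8  d  (8B, 8-aligned); 8..9  e  (1B, 1-aligned); 9..16  -- padding (7B); 16..24  c  (8B, 8-aligned); sizeof = 24, alignof = 8
0..2  ammo  (2B, 2-aligned)
2..8  -- padding (6B)
8..32  score  (24B, 8-aligned)
32..36  hp  (4B, 4-aligned)
36..40  y  (4B, 4-aligned)
40..44  vx  (4B, 4-aligned)
44..53  target  (9B, 1-aligned)
53..56  -- padding (3B)
56..60  x  (4B, 4-aligned)
60..64  -- padding (4B)
64..72  z  (8B, 8-aligned)
72..73  vy  (1B, 1-aligned)
73..80  -- tail padding (7B)
sizeof = 80, alignof = 8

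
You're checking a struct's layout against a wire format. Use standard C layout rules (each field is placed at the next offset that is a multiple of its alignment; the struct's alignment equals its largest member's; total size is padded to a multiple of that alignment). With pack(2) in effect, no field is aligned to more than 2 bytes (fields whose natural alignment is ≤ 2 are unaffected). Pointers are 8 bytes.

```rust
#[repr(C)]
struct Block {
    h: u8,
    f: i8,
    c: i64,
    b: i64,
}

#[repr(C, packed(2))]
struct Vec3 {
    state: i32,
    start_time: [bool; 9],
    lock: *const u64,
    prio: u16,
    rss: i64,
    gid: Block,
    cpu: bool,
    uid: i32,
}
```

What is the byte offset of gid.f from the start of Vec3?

33

Block: h at 0 (size 1, align 1) → ends 1; f at 1 (size 1, align 1) → ends 2; pad 6 to align 8 for c; c at 8 (size 8, align 8) → ends 16; b at 16 (size 8, align 8) → ends 24; total 24 bytes, alignment 8
state at 0 (size 4, align 2) → ends 4
start_time at 4 (size 9, align 1) → ends 13
pad 1 to align 2 for lock
lock at 14 (size 8, align 2) → ends 22
prio at 22 (size 2, align 2) → ends 24
rss at 24 (size 8, align 2) → ends 32
gid at 32 (size 24, align 2) → ends 56
within Block: f at 1
32 + 1 = 33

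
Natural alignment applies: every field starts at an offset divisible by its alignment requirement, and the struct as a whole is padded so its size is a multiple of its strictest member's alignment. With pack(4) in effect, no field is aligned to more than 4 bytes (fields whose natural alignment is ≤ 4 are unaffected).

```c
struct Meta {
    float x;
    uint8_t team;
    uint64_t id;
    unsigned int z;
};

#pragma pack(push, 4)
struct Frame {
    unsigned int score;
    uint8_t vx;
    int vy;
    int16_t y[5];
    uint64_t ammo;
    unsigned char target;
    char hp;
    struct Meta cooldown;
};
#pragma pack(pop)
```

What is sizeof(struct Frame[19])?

Meta: x at 0 (size 4, align 4) → ends 4; team at 4 (size 1, align 1) → ends 5; pad 3 to align 8 for id; id at 8 (size 8, align 8) → ends 16; z at 16 (size 4, align 4) → ends 20; tail pad 4 to reach multiple of 8; total 24 bytes, alignment 8
score at 0 (size 4, align 4) → ends 4
vx at 4 (size 1, align 1) → ends 5
pad 3 to align 4 for vy
vy at 8 (size 4, align 4) → ends 12
y at 12 (size 10, align 2) → ends 22
pad 2 to align 4 for ammo
ammo at 24 (size 8, align 4) → ends 32
target at 32 (size 1, align 1) → ends 33
hp at 33 (size 1, align 1) → ends 34
pad 2 to align 4 for cooldown
cooldown at 36 (size 24, align 4) → ends 60
total 60 bytes, alignment 4
array of 19: 19 × 60 = 1140

1140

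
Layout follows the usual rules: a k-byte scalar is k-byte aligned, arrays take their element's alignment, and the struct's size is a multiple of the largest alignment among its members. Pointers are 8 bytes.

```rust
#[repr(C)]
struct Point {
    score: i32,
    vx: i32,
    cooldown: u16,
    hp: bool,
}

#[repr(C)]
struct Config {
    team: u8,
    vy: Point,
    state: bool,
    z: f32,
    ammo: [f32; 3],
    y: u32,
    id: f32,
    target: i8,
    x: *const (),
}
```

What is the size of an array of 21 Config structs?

Point: score at 0 (size 4, align 4) → ends 4; vx at 4 (size 4, align 4) → ends 8; cooldown at 8 (size 2, align 2) → ends 10; hp at 10 (size 1, align 1) → ends 11; tail pad 1 to reach multiple of 4; total 12 bytes, alignment 4
team at 0 (size 1, align 1) → ends 1
pad 3 to align 4 for vy
vy at 4 (size 12, align 4) → ends 16
state at 16 (size 1, align 1) → ends 17
pad 3 to align 4 for z
z at 20 (size 4, align 4) → ends 24
ammo at 24 (size 12, align 4) → ends 36
y at 36 (size 4, align 4) → ends 40
id at 40 (size 4, align 4) → ends 44
target at 44 (size 1, align 1) → ends 45
pad 3 to align 8 for x
x at 48 (size 8, align 8) → ends 56
total 56 bytes, alignment 8
array of 21: 21 × 56 = 1176

1176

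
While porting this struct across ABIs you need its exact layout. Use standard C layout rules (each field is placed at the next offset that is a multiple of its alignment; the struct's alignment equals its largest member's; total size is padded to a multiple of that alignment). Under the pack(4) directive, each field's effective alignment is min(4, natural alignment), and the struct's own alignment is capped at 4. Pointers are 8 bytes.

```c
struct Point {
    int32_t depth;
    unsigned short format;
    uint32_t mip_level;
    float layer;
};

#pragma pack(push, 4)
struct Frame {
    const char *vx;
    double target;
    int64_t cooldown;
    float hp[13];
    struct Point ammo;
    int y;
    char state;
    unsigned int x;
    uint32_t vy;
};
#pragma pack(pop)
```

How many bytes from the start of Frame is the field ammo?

76

Point: @0: depth [4B, align 4] → 4; @4: format [2B, align 2] → 6; +2 pad (align 4); @8: mip_level [4B, align 4] → 12; @12: layer [4B, align 4] → 16; size 16, align 4
@0: vx [8B, align 4] → 8
@8: target [8B, align 4] → 16
@16: cooldown [8B, align 4] → 24
@24: hp [52B, align 4] → 76
@76: ammo [16B, align 4] → 92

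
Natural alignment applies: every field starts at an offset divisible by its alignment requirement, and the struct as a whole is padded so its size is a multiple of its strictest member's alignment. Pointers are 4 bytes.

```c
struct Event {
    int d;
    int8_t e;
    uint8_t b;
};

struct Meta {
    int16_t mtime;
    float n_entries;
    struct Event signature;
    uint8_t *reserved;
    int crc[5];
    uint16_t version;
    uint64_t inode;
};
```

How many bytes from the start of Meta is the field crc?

Event: d at 0 (size 4, align 4) → ends 4; e at 4 (size 1, align 1) → ends 5; b at 5 (size 1, align 1) → ends 6; tail pad 2 to reach multiple of 4; total 8 bytes, alignment 4
mtime at 0 (size 2, align 2) → ends 2
pad 2 to align 4 for n_entries
n_entries at 4 (size 4, align 4) → ends 8
signature at 8 (size 8, align 4) → ends 16
reserved at 16 (size 4, align 4) → ends 20
crc at 20 (size 20, align 4) → ends 40

20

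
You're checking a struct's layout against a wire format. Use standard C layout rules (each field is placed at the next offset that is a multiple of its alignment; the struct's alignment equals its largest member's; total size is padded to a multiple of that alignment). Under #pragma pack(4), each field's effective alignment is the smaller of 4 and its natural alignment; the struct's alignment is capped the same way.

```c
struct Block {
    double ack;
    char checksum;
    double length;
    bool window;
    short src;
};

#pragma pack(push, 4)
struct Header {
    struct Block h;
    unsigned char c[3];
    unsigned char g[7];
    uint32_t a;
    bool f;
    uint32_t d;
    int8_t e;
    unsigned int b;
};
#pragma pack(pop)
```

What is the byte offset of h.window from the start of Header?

24

Block: 0..8  ack  (8B, 8-aligned); 8..9  checksum  (1B, 1-aligned); 9..16  -- padding (7B); 16..24  length  (8B, 8-aligned); 24..25  window  (1B, 1-aligned); 25..26  -- padding (1B); 26..28  src  (2B, 2-aligned); 28..32  -- tail padding (4B); sizeof = 32, alignof = 8
0..32  h  (32B, 4-aligned)
within Block: window at 24
0 + 24 = 24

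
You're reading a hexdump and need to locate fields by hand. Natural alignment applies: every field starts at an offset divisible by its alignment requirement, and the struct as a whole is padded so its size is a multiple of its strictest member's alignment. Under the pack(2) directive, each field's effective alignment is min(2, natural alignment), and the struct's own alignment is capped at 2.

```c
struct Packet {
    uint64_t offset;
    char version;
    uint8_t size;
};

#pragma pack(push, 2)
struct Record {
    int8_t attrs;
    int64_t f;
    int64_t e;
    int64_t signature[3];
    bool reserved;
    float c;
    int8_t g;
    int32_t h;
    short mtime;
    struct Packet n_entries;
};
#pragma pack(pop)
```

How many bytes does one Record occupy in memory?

Packet: @0: offset [8B, align 8] → 8; @8: version [1B, align 1] → 9; @9: size [1B, align 1] → 10; +6 tail pad (align 8); size 16, align 8
@0: attrs [1B, align 1] → 1
+1 pad (align 2)
@2: f [8B, align 2] → 10
@10: e [8B, align 2] → 18
@18: signature [24B, align 2] → 42
@42: reserved [1B, align 1] → 43
+1 pad (align 2)
@44: c [4B, align 2] → 48
@48: g [1B, align 1] → 49
+1 pad (align 2)
@50: h [4B, align 2] → 54
@54: mtime [2B, align 2] → 56
@56: n_entries [16B, align 2] → 72
size 72, align 2

72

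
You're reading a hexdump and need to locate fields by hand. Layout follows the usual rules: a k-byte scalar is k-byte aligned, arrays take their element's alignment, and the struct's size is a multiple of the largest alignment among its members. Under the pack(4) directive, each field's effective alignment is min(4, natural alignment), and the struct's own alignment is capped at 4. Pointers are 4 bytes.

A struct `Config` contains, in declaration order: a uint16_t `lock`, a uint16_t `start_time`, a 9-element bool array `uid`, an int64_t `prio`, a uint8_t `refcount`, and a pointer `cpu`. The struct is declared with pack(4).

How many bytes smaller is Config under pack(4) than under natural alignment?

natural layout:
  @0: lock [2B, align 2] → 2
  @2: start_time [2B, align 2] → 4
  @4: uid [9B, align 1] → 13
  +3 pad (align 8)
  @16: prio [8B, align 8] → 24
  @24: refcount [1B, align 1] → 25
  +3 pad (align 4)
  @28: cpu [4B, align 4] → 32
  size 32, align 8
packed(4) layout:
  @0: lock [2B, align 2] → 2
  @2: start_time [2B, align 2] → 4
  @4: uid [9B, align 1] → 13
  +3 pad (align 4)
  @16: prio [8B, align 4] → 24
  @24: refcount [1B, align 1] → 25
  +3 pad (align 4)
  @28: cpu [4B, align 4] → 32
  size 32, align 4
32 − 32 = 0

0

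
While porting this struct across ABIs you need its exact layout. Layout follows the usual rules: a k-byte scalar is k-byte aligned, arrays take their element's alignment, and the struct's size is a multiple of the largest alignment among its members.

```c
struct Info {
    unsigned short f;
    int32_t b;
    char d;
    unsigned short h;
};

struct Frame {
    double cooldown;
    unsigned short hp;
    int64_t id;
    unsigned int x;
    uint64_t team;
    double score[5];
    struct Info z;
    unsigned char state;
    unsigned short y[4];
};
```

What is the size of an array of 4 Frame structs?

416

Info: @0: f [2B, align 2] → 2; +2 pad (align 4); @4: b [4B, align 4] → 8; @8: d [1B, align 1] → 9; +1 pad (align 2); @10: h [2B, align 2] → 12; size 12, align 4
@0: cooldown [8B, align 8] → 8
@8: hp [2B, align 2] → 10
+6 pad (align 8)
@16: id [8B, align 8] → 24
@24: x [4B, align 4] → 28
+4 pad (align 8)
@32: team [8B, align 8] → 40
@40: score [40B, align 8] → 80
@80: z [12B, align 4] → 92
@92: state [1B, align 1] → 93
+1 pad (align 2)
@94: y [8B, align 2] → 102
+2 tail pad (align 8)
size 104, align 8
array of 4: 4 × 104 = 416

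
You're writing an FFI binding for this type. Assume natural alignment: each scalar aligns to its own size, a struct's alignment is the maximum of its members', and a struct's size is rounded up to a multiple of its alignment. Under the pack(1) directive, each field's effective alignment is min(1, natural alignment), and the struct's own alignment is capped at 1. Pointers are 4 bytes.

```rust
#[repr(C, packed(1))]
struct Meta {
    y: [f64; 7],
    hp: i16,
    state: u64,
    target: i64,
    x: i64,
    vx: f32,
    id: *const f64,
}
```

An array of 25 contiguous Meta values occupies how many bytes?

2250

@0: y [56B, align 1] → 56
@56: hp [2B, align 1] → 58
@58: state [8B, align 1] → 66
@66: target [8B, align 1] → 74
@74: x [8B, align 1] → 82
@82: vx [4B, align 1] → 86
@86: id [4B, align 1] → 90
size 90, align 1
array of 25: 25 × 90 = 2250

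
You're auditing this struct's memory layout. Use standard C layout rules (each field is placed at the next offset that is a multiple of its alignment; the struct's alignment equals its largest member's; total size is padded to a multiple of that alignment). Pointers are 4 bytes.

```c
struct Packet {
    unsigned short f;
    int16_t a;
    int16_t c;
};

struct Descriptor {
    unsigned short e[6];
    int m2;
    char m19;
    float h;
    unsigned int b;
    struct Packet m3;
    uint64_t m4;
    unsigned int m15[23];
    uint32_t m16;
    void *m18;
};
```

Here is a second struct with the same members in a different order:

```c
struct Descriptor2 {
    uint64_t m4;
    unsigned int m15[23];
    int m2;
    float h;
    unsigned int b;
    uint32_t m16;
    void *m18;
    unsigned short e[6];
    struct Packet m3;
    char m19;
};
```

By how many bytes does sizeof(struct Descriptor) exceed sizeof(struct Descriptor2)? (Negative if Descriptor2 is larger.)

8

Packet: f at 0 (size 2, align 2) → ends 2; a at 2 (size 2, align 2) → ends 4; c at 4 (size 2, align 2) → ends 6; total 6 bytes, alignment 2
e at 0 (size 12, align 2) → ends 12
m2 at 12 (size 4, align 4) → ends 16
m19 at 16 (size 1, align 1) → ends 17
pad 3 to align 4 for h
h at 20 (size 4, align 4) → ends 24
b at 24 (size 4, align 4) → ends 28
m3 at 28 (size 6, align 2) → ends 34
pad 6 to align 8 for m4
m4 at 40 (size 8, align 8) → ends 48
m15 at 48 (size 92, align 4) → ends 140
m16 at 140 (size 4, align 4) → ends 144
m18 at 144 (size 4, align 4) → ends 148
tail pad 4 to reach multiple of 8
total 152 bytes, alignment 8
— Descriptor2 —
m4 at 0 (size 8, align 8) → ends 8
m15 at 8 (size 92, align 4) → ends 100
m2 at 100 (size 4, align 4) → ends 104
h at 104 (size 4, align 4) → ends 108
b at 108 (size 4, align 4) → ends 112
m16 at 112 (size 4, align 4) → ends 116
m18 at 116 (size 4, align 4) → ends 120
e at 120 (size 12, align 2) → ends 132
m3 at 132 (size 6, align 2) → ends 138
m19 at 138 (size 1, align 1) → ends 139
tail pad 5 to reach multiple of 8
total 144 bytes, alignment 8
152 − 144 = 8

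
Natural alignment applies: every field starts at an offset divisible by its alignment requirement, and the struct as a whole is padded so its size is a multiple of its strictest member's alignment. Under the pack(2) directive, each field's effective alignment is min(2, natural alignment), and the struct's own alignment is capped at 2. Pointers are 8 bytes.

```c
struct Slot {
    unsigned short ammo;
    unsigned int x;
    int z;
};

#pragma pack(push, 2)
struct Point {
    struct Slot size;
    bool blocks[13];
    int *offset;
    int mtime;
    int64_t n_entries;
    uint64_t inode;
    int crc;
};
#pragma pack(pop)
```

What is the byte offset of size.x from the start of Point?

4

Slot: @0: ammo [2B, align 2] → 2; +2 pad (align 4); @4: x [4B, align 4] → 8; @8: z [4B, align 4] → 12; size 12, align 4
@0: size [12B, align 2] → 12
within Slot: x at 4
0 + 4 = 4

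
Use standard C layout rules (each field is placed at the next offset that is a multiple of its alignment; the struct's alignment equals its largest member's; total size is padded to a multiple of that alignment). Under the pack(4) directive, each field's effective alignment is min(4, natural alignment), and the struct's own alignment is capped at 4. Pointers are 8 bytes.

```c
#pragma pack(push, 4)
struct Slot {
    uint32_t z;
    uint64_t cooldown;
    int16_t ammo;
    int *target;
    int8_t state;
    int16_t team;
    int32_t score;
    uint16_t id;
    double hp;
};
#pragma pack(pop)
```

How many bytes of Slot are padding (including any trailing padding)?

z at 0 (size 4, align 4) → ends 4
cooldown at 4 (size 8, align 4) → ends 12
ammo at 12 (size 2, align 2) → ends 14
pad 2 to align 4 for target
target at 16 (size 8, align 4) → ends 24
state at 24 (size 1, align 1) → ends 25
pad 1 to align 2 for team
team at 26 (size 2, align 2) → ends 28
score at 28 (size 4, align 4) → ends 32
id at 32 (size 2, align 2) → ends 34
pad 2 to align 4 for hp
hp at 36 (size 8, align 4) → ends 44
total 44 bytes, alignment 4
data bytes 39, size 44 → padding 5

5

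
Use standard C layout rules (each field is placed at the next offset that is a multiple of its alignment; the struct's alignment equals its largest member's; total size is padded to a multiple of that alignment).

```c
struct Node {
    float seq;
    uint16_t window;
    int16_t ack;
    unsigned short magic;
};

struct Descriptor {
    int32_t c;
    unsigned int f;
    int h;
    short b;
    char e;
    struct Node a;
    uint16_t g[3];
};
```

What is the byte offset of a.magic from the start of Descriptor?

24

Node: @0: seq [4B, align 4] → 4; @4: window [2B, align 2] → 6; @6: ack [2B, align 2] → 8; @8: magic [2B, align 2] → 10; +2 tail pad (align 4); size 12, align 4
@0: c [4B, align 4] → 4
@4: f [4B, align 4] → 8
@8: h [4B, align 4] → 12
@12: b [2B, align 2] → 14
@14: e [1B, align 1] → 15
+1 pad (align 4)
@16: a [12B, align 4] → 28
within Node: magic at 8
16 + 8 = 24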